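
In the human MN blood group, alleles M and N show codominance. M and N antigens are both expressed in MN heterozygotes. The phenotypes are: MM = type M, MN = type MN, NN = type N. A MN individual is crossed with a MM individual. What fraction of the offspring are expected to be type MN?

Punnett square for MN × MM:
Offspring genotypes: 2 MM, 2 MN
Phenotype counts: 2 type M, 2 type MN
type MN: 2 out of 4
Probability: 2/4 = 1/2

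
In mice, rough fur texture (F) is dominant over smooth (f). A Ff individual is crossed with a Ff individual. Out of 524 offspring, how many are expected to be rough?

Punnett square for Ff × Ff:
Offspring genotypes: 1 FF, 2 Ff, 1 ff
rough: 3, smooth: 1
rough: 3 out of 4 → fraction 3/4
Expected count = 3/4 × 524 = 393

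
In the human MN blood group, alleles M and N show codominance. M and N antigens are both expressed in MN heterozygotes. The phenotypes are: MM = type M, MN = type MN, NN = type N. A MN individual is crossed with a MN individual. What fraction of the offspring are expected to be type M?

Punnett square for MN × MN:
Offspring genotypes: 1 MM, 2 MN, 1 NN
Phenotype counts: 1 type M, 2 type MN, 1 type N
type M: 1 out of 4
Probability: 1/4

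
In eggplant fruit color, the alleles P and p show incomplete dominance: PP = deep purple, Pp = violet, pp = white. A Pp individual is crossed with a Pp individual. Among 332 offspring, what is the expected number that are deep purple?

Punnett square for Pp × Pp:
Offspring genotypes: 1 PP, 2 Pp, 1 pp
Phenotype counts: 1 deep purple, 2 violet, 1 white
deep purple: 1 out of 4 → fraction 1/4
Expected count = 1/4 × 332 = 83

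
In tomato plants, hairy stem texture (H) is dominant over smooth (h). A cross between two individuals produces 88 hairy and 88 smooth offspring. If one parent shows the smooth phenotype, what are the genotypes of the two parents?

Observed offspring: 88 hairy, 88 smooth
The observed ratio simplifies to 1:1. One parent shows smooth, so its genotype must be hh. A 1:1 offspring split requires the other parent to be heterozygous (Hh).
Parent genotypes: hh × Hh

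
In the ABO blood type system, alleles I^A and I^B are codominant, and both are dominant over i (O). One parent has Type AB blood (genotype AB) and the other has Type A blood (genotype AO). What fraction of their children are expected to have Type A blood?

Cross: AB × AO
Possible offspring genotypes: 1 AA, 1 AO, 1 AB, 1 BO
Blood type counts: 2 Type A, 1 Type AB, 1 Type B
Probability of Type A: 2/4 = 1/2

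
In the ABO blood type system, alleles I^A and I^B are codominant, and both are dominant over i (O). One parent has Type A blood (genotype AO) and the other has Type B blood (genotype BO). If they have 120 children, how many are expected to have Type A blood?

Cross: AO × BO
Possible offspring genotypes: 1 AB, 1 AO, 1 BO, 1 OO
Blood type counts: 1 Type AB, 1 Type A, 1 Type B, 1 Type O
Probability of Type A: 1/4
Expected count = 1/4 × 120 = 30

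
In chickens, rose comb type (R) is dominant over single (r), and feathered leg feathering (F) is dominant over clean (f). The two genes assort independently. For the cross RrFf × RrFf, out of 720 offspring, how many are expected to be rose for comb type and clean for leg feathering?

Dihybrid cross RrFf × RrFf — consider each gene separately:
comb type: Rr × Rr → 1 RR, 2 Rr, 1 rr → 3 R_ : 1 rr (out of 4)
leg feathering: Ff × Ff → 1 FF, 2 Ff, 1 ff → 3 F_ : 1 ff (out of 4)
Looking for: rose (R_) and clean (ff)
P(rose) = 3/4, P(clean) = 1/4
P(both) = 3/4 × 1/4 = 3/16
Expected count = 3/16 × 720 = 135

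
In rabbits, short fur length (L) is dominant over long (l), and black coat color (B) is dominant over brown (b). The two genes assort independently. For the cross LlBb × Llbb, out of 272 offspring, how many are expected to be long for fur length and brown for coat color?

Dihybrid cross LlBb × Llbb — consider each gene separately:
fur length: Ll × Ll → 1 LL, 2 Ll, 1 ll → 3 L_ : 1 ll (out of 4)
coat color: Bb × bb → 2 Bb, 2 bb → 2 B_ : 2 bb (out of 4)
Looking for: long (ll) and brown (bb)
P(long) = 1/4, P(brown) = 2/4
P(both) = 1/4 × 2/4 = 2/16 = 1/8
Expected count = 1/8 × 272 = 34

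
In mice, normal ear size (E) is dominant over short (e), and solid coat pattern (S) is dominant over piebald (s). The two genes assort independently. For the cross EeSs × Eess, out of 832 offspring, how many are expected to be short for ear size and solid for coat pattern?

Dihybrid cross EeSs × Eess — consider each gene separately:
ear size: Ee × Ee → 1 EE, 2 Ee, 1 ee → 3 E_ : 1 ee (out of 4)
coat pattern: Ss × ss → 2 Ss, 2 ss → 2 S_ : 2 ss (out of 4)
Looking for: short (ee) and solid (S_)
P(short) = 1/4, P(solid) = 2/4
P(both) = 1/4 × 2/4 = 2/16 = 1/8
Expected count = 1/8 × 832 = 104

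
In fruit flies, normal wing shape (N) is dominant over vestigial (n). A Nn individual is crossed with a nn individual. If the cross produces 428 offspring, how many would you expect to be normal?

Punnett square for Nn × nn:
Offspring genotypes: 2 Nn, 2 nn
normal: 2, vestigial: 2
normal: 2 out of 4 → fraction 1/2
Expected count = 1/2 × 428 = 214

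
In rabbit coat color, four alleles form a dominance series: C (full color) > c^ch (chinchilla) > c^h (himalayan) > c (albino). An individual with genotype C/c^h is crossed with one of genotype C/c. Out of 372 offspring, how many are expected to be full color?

Cross: C/c^h × C/c
Allele dominance: C > c^ch > c^h > c
Offspring genotypes: 1 C/C, 1 C/c, 1 C/c^h, 1 c^h/c
Phenotype counts: 3 full color, 1 himalayan
full color: 3 out of 4 → fraction 3/4
Expected count = 3/4 × 372 = 279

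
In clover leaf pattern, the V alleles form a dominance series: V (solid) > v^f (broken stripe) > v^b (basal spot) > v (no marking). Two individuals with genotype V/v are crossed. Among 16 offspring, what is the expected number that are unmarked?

Cross: V/v × V/v
Allele dominance: V > v^f > v^b > v
Offspring genotypes: 1 V/V, 2 V/v, 1 v/v
Phenotype counts: 3 solid, 1 unmarked
unmarked: 1 out of 4 → fraction 1/4
Expected count = 1/4 × 16 = 4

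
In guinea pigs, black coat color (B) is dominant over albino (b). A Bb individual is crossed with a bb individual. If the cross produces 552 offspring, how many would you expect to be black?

Punnett square for Bb × bb:
Offspring genotypes: 2 Bb, 2 bb
black: 2, albino: 2
black: 2 out of 4 → fraction 1/2
Expected count = 1/2 × 552 = 276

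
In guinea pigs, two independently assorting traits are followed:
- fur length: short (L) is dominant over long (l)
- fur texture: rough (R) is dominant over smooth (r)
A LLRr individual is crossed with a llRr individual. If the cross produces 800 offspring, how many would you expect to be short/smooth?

Dihybrid cross LLRr × llRr — consider each gene separately:
fur length: LL × ll → 4 Ll → 4 L_ (out of 4)
fur texture: Rr × Rr → 1 RR, 2 Rr, 1 rr → 3 R_ : 1 rr (out of 4)
Combine (counts out of 4 × 4 = 16): short/rough (L_R_) = 4×3 = 12; short/smooth (L_rr) = 4×1 = 4
Phenotype counts (out of 16): 12 short/rough, 4 short/smooth
short/smooth: 4 out of 16 → fraction 1/4
Expected count = 1/4 × 800 = 200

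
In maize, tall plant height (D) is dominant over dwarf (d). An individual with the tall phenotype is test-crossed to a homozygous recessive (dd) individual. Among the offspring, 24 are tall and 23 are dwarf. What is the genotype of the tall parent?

Test cross: ? × dd
Offspring: 24 tall, 23 dwarf — approximately 1:1.
A 1:1 ratio in a test cross indicates the unknown parent is heterozygous (Dd).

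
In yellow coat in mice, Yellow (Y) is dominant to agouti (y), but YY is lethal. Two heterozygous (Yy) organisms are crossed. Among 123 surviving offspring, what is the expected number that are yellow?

Cross: Yy × Yy
Punnett square offspring (before lethality): 1 YY, 2 Yy, 1 yy
The YY genotype is lethal (embryos die); surviving offspring: 2 Yy, 1 yy
yellow: 2 out of 3 → fraction 2/3
Expected count = 2/3 × 123 = 82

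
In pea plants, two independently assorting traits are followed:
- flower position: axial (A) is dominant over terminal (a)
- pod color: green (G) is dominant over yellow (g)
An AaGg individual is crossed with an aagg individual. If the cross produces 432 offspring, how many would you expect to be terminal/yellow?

Dihybrid cross AaGg × aagg — consider each gene separately:
flower position: Aa × aa → 2 Aa, 2 aa → 2 A_ : 2 aa (out of 4)
pod color: Gg × gg → 2 Gg, 2 gg → 2 G_ : 2 gg (out of 4)
Combine (counts out of 4 × 4 = 16): axial/green (A_G_) = 2×2 = 4; axial/yellow (A_gg) = 2×2 = 4; terminal/green (aaG_) = 2×2 = 4; terminal/yellow (aagg) = 2×2 = 4
Phenotype counts (out of 16): 4 axial/green, 4 axial/yellow, 4 terminal/green, 4 terminal/yellow
terminal/yellow: 4 out of 16 → fraction 1/4
Expected count = 1/4 × 432 = 108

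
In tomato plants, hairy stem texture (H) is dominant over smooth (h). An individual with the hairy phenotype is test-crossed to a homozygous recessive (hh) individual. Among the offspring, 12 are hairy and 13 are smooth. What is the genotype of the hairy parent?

Test cross: ? × hh
Offspring: 12 hairy, 13 smooth — approximately 1:1.
A 1:1 ratio in a test cross indicates the unknown parent is heterozygous (Hh).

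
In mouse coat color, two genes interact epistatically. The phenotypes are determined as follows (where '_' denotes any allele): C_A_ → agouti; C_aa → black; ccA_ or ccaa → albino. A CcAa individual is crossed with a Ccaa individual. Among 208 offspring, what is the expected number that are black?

Cross: CcAa × Ccaa — consider each gene separately:
C gene: Cc × Cc → 1 CC, 2 Cc, 1 cc → 3 C_ : 1 cc (out of 4)
A gene: Aa × aa → 2 Aa, 2 aa → 2 A_ : 2 aa (out of 4)
Genotype classes (out of 4 × 4 = 16): C_A_ = 3×2 = 6; C_aa = 3×2 = 6; ccA_ = 1×2 = 2; ccaa = 1×2 = 2
Apply the phenotype rules: C_A_ (6) → agouti; C_aa (6) → black; ccA_ (2) + ccaa (2) → albino
Phenotype counts (out of 16): 6 agouti, 6 black, 4 albino
black: 6 out of 16 → fraction 3/8
Expected count = 3/8 × 208 = 78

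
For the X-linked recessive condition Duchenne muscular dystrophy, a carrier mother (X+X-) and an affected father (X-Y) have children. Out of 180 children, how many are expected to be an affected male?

Cross: X+X- × X-Y
Offspring: 1 X+X-, 1 X+Y, 1 X-X-, 1 X-Y
Probability of an affected male: 1/4
Expected count = 1/4 × 180 = 45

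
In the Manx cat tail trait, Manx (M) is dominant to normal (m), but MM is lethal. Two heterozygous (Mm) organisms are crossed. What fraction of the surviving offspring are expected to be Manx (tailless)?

Cross: Mm × Mm
Punnett square offspring (before lethality): 1 MM, 2 Mm, 1 mm
The MM genotype is lethal (embryos die); surviving offspring: 2 Mm, 1 mm
Manx (tailless): 2 out of 3
Probability: 2/3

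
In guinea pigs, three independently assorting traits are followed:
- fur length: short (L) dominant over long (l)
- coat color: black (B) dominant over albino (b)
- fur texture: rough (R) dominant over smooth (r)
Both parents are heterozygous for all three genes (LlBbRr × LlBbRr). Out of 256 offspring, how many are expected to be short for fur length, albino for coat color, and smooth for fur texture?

Trihybrid cross: LlBbRr × LlBbRr
Each trait segregates independently with a 3:1 phenotypic ratio, so each gene contributes 3/4 (dominant) or 1/4 (recessive).
Target: short (fur length), albino (coat color), smooth (fur texture)
Probability = product of independent per-trait probabilities
= 3/4 × 1/4 × 1/4 = 3/64
Expected count = 3/64 × 256 = 12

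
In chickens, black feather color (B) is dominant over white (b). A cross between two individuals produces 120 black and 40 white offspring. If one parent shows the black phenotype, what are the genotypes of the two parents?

Observed offspring: 120 black, 40 white
The observed ratio simplifies to 3:1. White (bb) offspring appear, so each parent must contribute one b allele. The parent stated to show black carries B, so it is Bb. The other parent is then either Bb or bb: Bb × bb would give a 1:1 split, whereas Bb × Bb gives 3:1 — matching the data. So both parents are heterozygous (Bb × Bb).
Parent genotypes: Bb × Bb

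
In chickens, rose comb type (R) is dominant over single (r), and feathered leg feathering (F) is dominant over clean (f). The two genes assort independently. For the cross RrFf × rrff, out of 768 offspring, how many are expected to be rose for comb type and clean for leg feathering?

Dihybrid cross RrFf × rrff — consider each gene separately:
comb type: Rr × rr → 2 Rr, 2 rr → 2 R_ : 2 rr (out of 4)
leg feathering: Ff × ff → 2 Ff, 2 ff → 2 F_ : 2 ff (out of 4)
Looking for: rose (R_) and clean (ff)
P(rose) = 2/4, P(clean) = 2/4
P(both) = 2/4 × 2/4 = 4/16 = 1/4
Expected count = 1/4 × 768 = 192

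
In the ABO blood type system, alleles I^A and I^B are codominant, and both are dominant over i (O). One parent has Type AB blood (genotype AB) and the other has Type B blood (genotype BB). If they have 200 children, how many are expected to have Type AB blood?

Cross: AB × BB
Possible offspring genotypes: 2 AB, 2 BB
Blood type counts: 2 Type AB, 2 Type B
Probability of Type AB: 2/4 = 1/2
Expected count = 1/2 × 200 = 100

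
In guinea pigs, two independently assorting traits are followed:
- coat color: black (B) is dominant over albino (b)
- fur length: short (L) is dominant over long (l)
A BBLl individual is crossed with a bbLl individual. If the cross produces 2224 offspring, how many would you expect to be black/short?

Dihybrid cross BBLl × bbLl — consider each gene separately:
coat color: BB × bb → 4 Bb → 4 B_ (out of 4)
fur length: Ll × Ll → 1 LL, 2 Ll, 1 ll → 3 L_ : 1 ll (out of 4)
Combine (counts out of 4 × 4 = 16): black/short (B_L_) = 4×3 = 12; black/long (B_ll) = 4×1 = 4
Phenotype counts (out of 16): 12 black/short, 4 black/long
black/short: 12 out of 16 → fraction 3/4
Expected count = 3/4 × 2224 = 1668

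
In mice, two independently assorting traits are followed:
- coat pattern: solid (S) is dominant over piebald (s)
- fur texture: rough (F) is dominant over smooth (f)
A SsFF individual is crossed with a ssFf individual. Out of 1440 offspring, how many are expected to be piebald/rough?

Dihybrid cross SsFF × ssFf — consider each gene separately:
coat pattern: Ss × ss → 2 Ss, 2 ss → 2 S_ : 2 ss (out of 4)
fur texture: FF × Ff → 2 FF, 2 Ff → 4 F_ (out of 4)
Combine (counts out of 4 × 4 = 16): solid/rough (S_F_) = 2×4 = 8; piebald/rough (ssF_) = 2×4 = 8
Phenotype counts (out of 16): 8 solid/rough, 8 piebald/rough
piebald/rough: 8 out of 16 → fraction 1/2
Expected count = 1/2 × 1440 = 720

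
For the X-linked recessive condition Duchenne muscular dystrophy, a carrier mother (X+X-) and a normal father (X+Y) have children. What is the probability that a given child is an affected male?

Cross: X+X- × X+Y
Offspring: 1 X+X+, 1 X+Y, 1 X+X-, 1 X-Y
Probability of an affected male: 1/4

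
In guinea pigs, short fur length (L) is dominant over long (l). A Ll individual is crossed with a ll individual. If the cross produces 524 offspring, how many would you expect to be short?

Punnett square for Ll × ll:
Offspring genotypes: 2 Ll, 2 ll
short: 2, long: 2
short: 2 out of 4 → fraction 1/2
Expected count = 1/2 × 524 = 262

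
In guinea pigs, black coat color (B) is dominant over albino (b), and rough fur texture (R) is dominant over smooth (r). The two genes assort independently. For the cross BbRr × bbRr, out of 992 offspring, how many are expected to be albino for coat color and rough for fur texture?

Dihybrid cross BbRr × bbRr — consider each gene separately:
coat color: Bb × bb → 2 Bb, 2 bb → 2 B_ : 2 bb (out of 4)
fur texture: Rr × Rr → 1 RR, 2 Rr, 1 rr → 3 R_ : 1 rr (out of 4)
Looking for: albino (bb) and rough (R_)
P(albino) = 2/4, P(rough) = 3/4
P(both) = 2/4 × 3/4 = 6/16 = 3/8
Expected count = 3/8 × 992 = 372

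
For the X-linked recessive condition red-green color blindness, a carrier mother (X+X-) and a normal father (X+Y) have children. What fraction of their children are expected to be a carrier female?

Cross: X+X- × X+Y
Offspring: 1 X+X+, 1 X+Y, 1 X+X-, 1 X-Y
Probability of a carrier female: 1/4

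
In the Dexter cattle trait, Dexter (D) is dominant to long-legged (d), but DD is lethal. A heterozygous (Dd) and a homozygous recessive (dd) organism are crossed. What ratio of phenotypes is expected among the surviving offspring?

Cross: Dd × dd
Punnett square offspring (before lethality): 2 Dd, 2 dd
No DD offspring are produced in this cross.
Ratio: 1 Dexter (short-legged) : 1 long-legged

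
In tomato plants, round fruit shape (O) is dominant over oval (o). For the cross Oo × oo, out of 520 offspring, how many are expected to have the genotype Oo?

Punnett square for Oo × oo:
Offspring genotypes: 2 Oo, 2 oo
Total offspring: 4
Count with target: 2
Probability: 2/4 = 1/2
Expected count = 1/2 × 520 = 260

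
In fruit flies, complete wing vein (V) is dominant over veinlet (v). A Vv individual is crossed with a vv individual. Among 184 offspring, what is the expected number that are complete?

Punnett square for Vv × vv:
Offspring genotypes: 2 Vv, 2 vv
complete: 2, veinlet: 2
complete: 2 out of 4 → fraction 1/2
Expected count = 1/2 × 184 = 92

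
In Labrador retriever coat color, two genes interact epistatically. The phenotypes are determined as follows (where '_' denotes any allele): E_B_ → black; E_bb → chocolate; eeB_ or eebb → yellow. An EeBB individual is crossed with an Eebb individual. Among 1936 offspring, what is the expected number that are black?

Cross: EeBB × Eebb — consider each gene separately:
E gene: Ee × Ee → 1 EE, 2 Ee, 1 ee → 3 E_ : 1 ee (out of 4)
B gene: BB × bb → 4 Bb → 4 B_ (out of 4)
Genotype classes (out of 4 × 4 = 16): E_B_ = 3×4 = 12; eeB_ = 1×4 = 4
Apply the phenotype rules: E_B_ (12) → black; eeB_ (4) → yellow
Phenotype counts (out of 16): 12 black, 4 yellow
black: 12 out of 16 → fraction 3/4
Expected count = 3/4 × 1936 = 1452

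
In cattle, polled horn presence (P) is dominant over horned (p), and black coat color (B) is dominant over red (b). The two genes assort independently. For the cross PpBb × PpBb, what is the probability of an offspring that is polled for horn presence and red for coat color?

Dihybrid cross PpBb × PpBb — consider each gene separately:
horn presence: Pp × Pp → 1 PP, 2 Pp, 1 pp → 3 P_ : 1 pp (out of 4)
coat color: Bb × Bb → 1 BB, 2 Bb, 1 bb → 3 B_ : 1 bb (out of 4)
Looking for: polled (P_) and red (bb)
P(polled) = 3/4, P(red) = 1/4
P(both) = 3/4 × 1/4 = 3/16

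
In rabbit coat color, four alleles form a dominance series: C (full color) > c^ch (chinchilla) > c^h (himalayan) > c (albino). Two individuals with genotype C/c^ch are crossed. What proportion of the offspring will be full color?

Cross: C/c^ch × C/c^ch
Allele dominance: C > c^ch > c^h > c
Offspring genotypes: 1 C/C, 2 C/c^ch, 1 c^ch/c^ch
Phenotype counts: 3 full color, 1 chinchilla
full color: 3 out of 4
Probability: 3/4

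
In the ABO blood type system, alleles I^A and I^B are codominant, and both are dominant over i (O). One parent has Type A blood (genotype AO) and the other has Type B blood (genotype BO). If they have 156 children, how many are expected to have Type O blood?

Cross: AO × BO
Possible offspring genotypes: 1 AB, 1 AO, 1 BO, 1 OO
Blood type counts: 1 Type AB, 1 Type A, 1 Type B, 1 Type O
Probability of Type O: 1/4
Expected count = 1/4 × 156 = 39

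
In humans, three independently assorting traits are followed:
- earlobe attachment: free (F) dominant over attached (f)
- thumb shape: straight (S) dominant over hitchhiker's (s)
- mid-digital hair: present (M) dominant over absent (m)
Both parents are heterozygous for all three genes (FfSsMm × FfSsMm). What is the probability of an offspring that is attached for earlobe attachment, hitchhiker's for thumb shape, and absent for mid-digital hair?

Trihybrid cross: FfSsMm × FfSsMm
Each trait segregates independently with a 3:1 phenotypic ratio, so each gene contributes 3/4 (dominant) or 1/4 (recessive).
Target: attached (earlobe attachment), hitchhiker's (thumb shape), absent (mid-digital hair)
Probability = product of independent per-trait probabilities
= 1/4 × 1/4 × 1/4 = 1/64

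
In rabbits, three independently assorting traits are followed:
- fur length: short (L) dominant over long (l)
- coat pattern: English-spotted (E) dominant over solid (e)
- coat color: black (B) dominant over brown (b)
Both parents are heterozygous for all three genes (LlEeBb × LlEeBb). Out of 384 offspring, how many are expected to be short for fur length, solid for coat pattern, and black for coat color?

Trihybrid cross: LlEeBb × LlEeBb
Each trait segregates independently with a 3:1 phenotypic ratio, so each gene contributes 3/4 (dominant) or 1/4 (recessive).
Target: short (fur length), solid (coat pattern), black (coat color)
Probability = product of independent per-trait probabilities
= 3/4 × 1/4 × 3/4 = 9/64
Expected count = 9/64 × 384 = 54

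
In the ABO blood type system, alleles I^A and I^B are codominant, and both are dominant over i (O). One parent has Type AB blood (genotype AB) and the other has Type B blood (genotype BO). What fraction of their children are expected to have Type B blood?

Cross: AB × BO
Possible offspring genotypes: 1 AB, 1 AO, 1 BB, 1 BO
Blood type counts: 1 Type AB, 1 Type A, 2 Type B
Probability of Type B: 2/4 = 1/2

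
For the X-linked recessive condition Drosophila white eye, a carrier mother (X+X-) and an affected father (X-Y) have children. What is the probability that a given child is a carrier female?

Cross: X+X- × X-Y
Offspring: 1 X+X-, 1 X+Y, 1 X-X-, 1 X-Y
Probability of a carrier female: 1/4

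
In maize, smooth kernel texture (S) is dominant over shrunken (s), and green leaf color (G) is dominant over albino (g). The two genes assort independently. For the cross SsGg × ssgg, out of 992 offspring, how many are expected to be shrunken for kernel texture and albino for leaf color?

Dihybrid cross SsGg × ssgg — consider each gene separately:
kernel texture: Ss × ss → 2 Ss, 2 ss → 2 S_ : 2 ss (out of 4)
leaf color: Gg × gg → 2 Gg, 2 gg → 2 G_ : 2 gg (out of 4)
Looking for: shrunken (ss) and albino (gg)
P(shrunken) = 2/4, P(albino) = 2/4
P(both) = 2/4 × 2/4 = 4/16 = 1/4
Expected count = 1/4 × 992 = 248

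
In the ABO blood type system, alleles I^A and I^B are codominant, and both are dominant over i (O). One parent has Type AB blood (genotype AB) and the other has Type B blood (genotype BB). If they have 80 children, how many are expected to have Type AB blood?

Cross: AB × BB
Possible offspring genotypes: 2 AB, 2 BB
Blood type counts: 2 Type AB, 2 Type B
Probability of Type AB: 2/4 = 1/2
Expected count = 1/2 × 80 = 40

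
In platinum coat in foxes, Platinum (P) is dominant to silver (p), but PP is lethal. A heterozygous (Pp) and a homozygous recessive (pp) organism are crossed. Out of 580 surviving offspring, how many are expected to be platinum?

Cross: Pp × pp
Punnett square offspring (before lethality): 2 Pp, 2 pp
No PP offspring are produced in this cross.
platinum: 2 out of 4 → fraction 1/2
Expected count = 1/2 × 580 = 290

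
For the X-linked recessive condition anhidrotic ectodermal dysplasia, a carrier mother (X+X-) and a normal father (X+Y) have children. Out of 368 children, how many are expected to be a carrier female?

Cross: X+X- × X+Y
Offspring: 1 X+X+, 1 X+Y, 1 X+X-, 1 X-Y
Probability of a carrier female: 1/4
Expected count = 1/4 × 368 = 92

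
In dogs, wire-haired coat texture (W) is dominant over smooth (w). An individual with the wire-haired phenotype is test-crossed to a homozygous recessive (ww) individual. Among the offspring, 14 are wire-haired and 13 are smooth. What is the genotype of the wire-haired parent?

Test cross: ? × ww
Offspring: 14 wire-haired, 13 smooth — approximately 1:1.
A 1:1 ratio in a test cross indicates the unknown parent is heterozygous (Ww).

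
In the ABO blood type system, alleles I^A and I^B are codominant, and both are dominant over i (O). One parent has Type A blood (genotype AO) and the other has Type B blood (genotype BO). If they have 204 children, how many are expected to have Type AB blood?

Cross: AO × BO
Possible offspring genotypes: 1 AB, 1 AO, 1 BO, 1 OO
Blood type counts: 1 Type AB, 1 Type A, 1 Type B, 1 Type O
Probability of Type AB: 1/4
Expected count = 1/4 × 204 = 51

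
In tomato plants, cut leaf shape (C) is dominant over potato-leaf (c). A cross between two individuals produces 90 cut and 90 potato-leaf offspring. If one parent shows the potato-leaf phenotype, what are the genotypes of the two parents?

Observed offspring: 90 cut, 90 potato-leaf
The observed ratio simplifies to 1:1. One parent shows potato-leaf, so its genotype must be cc. A 1:1 offspring split requires the other parent to be heterozygous (Cc).
Parent genotypes: cc × Cc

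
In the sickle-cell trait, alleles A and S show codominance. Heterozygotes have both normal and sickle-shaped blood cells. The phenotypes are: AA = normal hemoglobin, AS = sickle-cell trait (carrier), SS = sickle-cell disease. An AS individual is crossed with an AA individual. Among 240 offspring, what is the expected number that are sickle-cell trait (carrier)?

Punnett square for AS × AA:
Offspring genotypes: 2 AA, 2 AS
Phenotype counts: 2 normal hemoglobin, 2 sickle-cell trait (carrier)
sickle-cell trait (carrier): 2 out of 4 → fraction 1/2
Expected count = 1/2 × 240 = 120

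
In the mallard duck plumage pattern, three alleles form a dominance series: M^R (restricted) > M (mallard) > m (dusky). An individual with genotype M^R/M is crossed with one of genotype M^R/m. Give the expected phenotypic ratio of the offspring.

Cross: M^R/M × M^R/m
Allele dominance: M^R > M > m
Offspring genotypes: 1 M^R/M^R, 1 M^R/m, 1 M^R/M, 1 M/m
Phenotype counts: 3 restricted, 1 mallard
Ratio: 3 restricted : 1 mallard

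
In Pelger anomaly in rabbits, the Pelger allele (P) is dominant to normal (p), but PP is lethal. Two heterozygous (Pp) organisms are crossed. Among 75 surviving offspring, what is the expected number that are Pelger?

Cross: Pp × Pp
Punnett square offspring (before lethality): 1 PP, 2 Pp, 1 pp
The PP genotype is lethal (embryos die); surviving offspring: 2 Pp, 1 pp
Pelger: 2 out of 3 → fraction 2/3
Expected count = 2/3 × 75 = 50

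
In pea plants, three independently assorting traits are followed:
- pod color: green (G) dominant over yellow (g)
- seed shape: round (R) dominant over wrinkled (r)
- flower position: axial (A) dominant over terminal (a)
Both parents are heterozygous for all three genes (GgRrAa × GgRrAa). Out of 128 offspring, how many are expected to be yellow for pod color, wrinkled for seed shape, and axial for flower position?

Trihybrid cross: GgRrAa × GgRrAa
Each trait segregates independently with a 3:1 phenotypic ratio, so each gene contributes 3/4 (dominant) or 1/4 (recessive).
Target: yellow (pod color), wrinkled (seed shape), axial (flower position)
Probability = product of independent per-trait probabilities
= 1/4 × 1/4 × 3/4 = 3/64
Expected count = 3/64 × 128 = 6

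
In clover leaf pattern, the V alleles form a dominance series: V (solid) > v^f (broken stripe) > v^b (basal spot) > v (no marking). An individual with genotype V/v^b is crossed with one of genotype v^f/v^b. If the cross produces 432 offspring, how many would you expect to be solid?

Cross: V/v^b × v^f/v^b
Allele dominance: V > v^f > v^b > v
Offspring genotypes: 1 V/v^f, 1 V/v^b, 1 v^f/v^b, 1 v^b/v^b
Phenotype counts: 2 solid, 1 broken stripe, 1 basal spot
solid: 2 out of 4 → fraction 1/2
Expected count = 1/2 × 432 = 216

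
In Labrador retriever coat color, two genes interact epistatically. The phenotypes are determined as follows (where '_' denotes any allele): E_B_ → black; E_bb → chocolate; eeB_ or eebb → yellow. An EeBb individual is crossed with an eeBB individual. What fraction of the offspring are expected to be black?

Cross: EeBb × eeBB — consider each gene separately:
E gene: Ee × ee → 2 Ee, 2 ee → 2 E_ : 2 ee (out of 4)
B gene: Bb × BB → 2 BB, 2 Bb → 4 B_ (out of 4)
Genotype classes (out of 4 × 4 = 16): E_B_ = 2×4 = 8; eeB_ = 2×4 = 8
Apply the phenotype rules: E_B_ (8) → black; eeB_ (8) → yellow
Phenotype counts (out of 16): 8 black, 8 yellow
black: 8 out of 16
Probability: 8/16 = 1/2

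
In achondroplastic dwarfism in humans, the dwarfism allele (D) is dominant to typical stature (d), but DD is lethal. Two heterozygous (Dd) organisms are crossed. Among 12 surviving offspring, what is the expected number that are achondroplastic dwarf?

Cross: Dd × Dd
Punnett square offspring (before lethality): 1 DD, 2 Dd, 1 dd
The DD genotype is lethal (embryos die); surviving offspring: 2 Dd, 1 dd
achondroplastic dwarf: 2 out of 3 → fraction 2/3
Expected count = 2/3 × 12 = 8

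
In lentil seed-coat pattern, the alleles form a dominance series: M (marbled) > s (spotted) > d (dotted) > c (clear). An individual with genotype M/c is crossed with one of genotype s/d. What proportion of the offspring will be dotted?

Cross: M/c × s/d
Allele dominance: M > s > d > c
Offspring genotypes: 1 M/s, 1 M/d, 1 s/c, 1 d/c
Phenotype counts: 2 marbled, 1 spotted, 1 dotted
dotted: 1 out of 4
Probability: 1/4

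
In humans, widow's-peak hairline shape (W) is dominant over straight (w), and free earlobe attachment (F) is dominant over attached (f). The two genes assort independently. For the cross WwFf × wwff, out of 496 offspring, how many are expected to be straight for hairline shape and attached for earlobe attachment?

Dihybrid cross WwFf × wwff — consider each gene separately:
hairline shape: Ww × ww → 2 Ww, 2 ww → 2 W_ : 2 ww (out of 4)
earlobe attachment: Ff × ff → 2 Ff, 2 ff → 2 F_ : 2 ff (out of 4)
Looking for: straight (ww) and attached (ff)
P(straight) = 2/4, P(attached) = 2/4
P(both) = 2/4 × 2/4 = 4/16 = 1/4
Expected count = 1/4 × 496 = 124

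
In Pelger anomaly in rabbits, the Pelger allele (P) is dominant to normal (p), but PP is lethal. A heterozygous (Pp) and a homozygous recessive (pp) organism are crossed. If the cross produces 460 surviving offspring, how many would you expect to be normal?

Cross: Pp × pp
Punnett square offspring (before lethality): 2 Pp, 2 pp
No PP offspring are produced in this cross.
normal: 2 out of 4 → fraction 1/2
Expected count = 1/2 × 460 = 230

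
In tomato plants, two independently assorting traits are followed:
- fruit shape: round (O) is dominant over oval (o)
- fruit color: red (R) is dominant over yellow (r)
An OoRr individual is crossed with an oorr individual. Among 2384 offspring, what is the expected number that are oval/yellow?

Dihybrid cross OoRr × oorr — consider each gene separately:
fruit shape: Oo × oo → 2 Oo, 2 oo → 2 O_ : 2 oo (out of 4)
fruit color: Rr × rr → 2 Rr, 2 rr → 2 R_ : 2 rr (out of 4)
Combine (counts out of 4 × 4 = 16): round/red (O_R_) = 2×2 = 4; round/yellow (O_rr) = 2×2 = 4; oval/red (ooR_) = 2×2 = 4; oval/yellow (oorr) = 2×2 = 4
Phenotype counts (out of 16): 4 round/red, 4 round/yellow, 4 oval/red, 4 oval/yellow
oval/yellow: 4 out of 16 → fraction 1/4
Expected count = 1/4 × 2384 = 596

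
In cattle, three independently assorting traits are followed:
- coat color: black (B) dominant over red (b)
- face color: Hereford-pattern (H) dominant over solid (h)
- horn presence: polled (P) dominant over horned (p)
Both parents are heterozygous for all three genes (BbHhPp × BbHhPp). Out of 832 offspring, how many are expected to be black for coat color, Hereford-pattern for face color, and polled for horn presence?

Trihybrid cross: BbHhPp × BbHhPp
Each trait segregates independently with a 3:1 phenotypic ratio, so each gene contributes 3/4 (dominant) or 1/4 (recessive).
Target: black (coat color), Hereford-pattern (face color), polled (horn presence)
Probability = product of independent per-trait probabilities
= 3/4 × 3/4 × 3/4 = 27/64
Expected count = 27/64 × 832 = 351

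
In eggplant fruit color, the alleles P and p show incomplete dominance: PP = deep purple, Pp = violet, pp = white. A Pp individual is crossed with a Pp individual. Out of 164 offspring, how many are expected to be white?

Punnett square for Pp × Pp:
Offspring genotypes: 1 PP, 2 Pp, 1 pp
Phenotype counts: 1 deep purple, 2 violet, 1 white
white: 1 out of 4 → fraction 1/4
Expected count = 1/4 × 164 = 41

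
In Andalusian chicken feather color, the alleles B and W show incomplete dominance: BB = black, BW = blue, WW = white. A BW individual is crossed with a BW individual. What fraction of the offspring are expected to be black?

Punnett square for BW × BW:
Offspring genotypes: 1 BB, 2 BW, 1 WW
Phenotype counts: 1 black, 2 blue, 1 white
black: 1 out of 4
Probability: 1/4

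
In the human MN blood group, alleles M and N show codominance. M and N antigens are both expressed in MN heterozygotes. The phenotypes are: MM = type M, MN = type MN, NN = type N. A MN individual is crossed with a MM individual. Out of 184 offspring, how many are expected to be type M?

Punnett square for MN × MM:
Offspring genotypes: 2 MM, 2 MN
Phenotype counts: 2 type M, 2 type MN
type M: 2 out of 4 → fraction 1/2
Expected count = 1/2 × 184 = 92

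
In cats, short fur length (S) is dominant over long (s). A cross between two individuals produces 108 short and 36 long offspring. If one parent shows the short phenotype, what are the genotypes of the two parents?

Observed offspring: 108 short, 36 long
The observed ratio simplifies to 3:1. Long (ss) offspring appear, so each parent must contribute one s allele. The parent stated to show short carries S, so it is Ss. The other parent is then either Ss or ss: Ss × ss would give a 1:1 split, whereas Ss × Ss gives 3:1 — matching the data. So both parents are heterozygous (Ss × Ss).
Parent genotypes: Ss × Ss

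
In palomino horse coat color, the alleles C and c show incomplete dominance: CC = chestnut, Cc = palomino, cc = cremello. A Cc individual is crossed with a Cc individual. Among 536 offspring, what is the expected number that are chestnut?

Punnett square for Cc × Cc:
Offspring genotypes: 1 CC, 2 Cc, 1 cc
Phenotype counts: 1 chestnut, 2 palomino, 1 cremello
chestnut: 1 out of 4 → fraction 1/4
Expected count = 1/4 × 536 = 134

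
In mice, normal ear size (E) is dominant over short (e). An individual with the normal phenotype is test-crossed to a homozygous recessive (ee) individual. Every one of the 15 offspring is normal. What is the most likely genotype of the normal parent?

Test cross: ? × ee
All offspring are normal.
If the unknown parent were heterozygous (Ee), about half of 15 offspring would be short; none are. The unknown parent is most likely homozygous dominant (EE).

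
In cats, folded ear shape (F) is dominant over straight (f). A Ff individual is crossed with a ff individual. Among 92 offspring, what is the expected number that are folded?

Punnett square for Ff × ff:
Offspring genotypes: 2 Ff, 2 ff
folded: 2, straight: 2
folded: 2 out of 4 → fraction 1/2
Expected count = 1/2 × 92 = 46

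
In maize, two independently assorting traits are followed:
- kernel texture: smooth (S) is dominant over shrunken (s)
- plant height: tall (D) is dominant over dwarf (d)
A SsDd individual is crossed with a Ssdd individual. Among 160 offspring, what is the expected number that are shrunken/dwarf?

Dihybrid cross SsDd × Ssdd — consider each gene separately:
kernel texture: Ss × Ss → 1 SS, 2 Ss, 1 ss → 3 S_ : 1 ss (out of 4)
plant height: Dd × dd → 2 Dd, 2 dd → 2 D_ : 2 dd (out of 4)
Combine (counts out of 4 × 4 = 16): smooth/tall (S_D_) = 3×2 = 6; smooth/dwarf (S_dd) = 3×2 = 6; shrunken/tall (ssD_) = 1×2 = 2; shrunken/dwarf (ssdd) = 1×2 = 2
Phenotype counts (out of 16): 6 smooth/tall, 6 smooth/dwarf, 2 shrunken/tall, 2 shrunken/dwarf
shrunken/dwarf: 2 out of 16 → fraction 1/8
Expected count = 1/8 × 160 = 20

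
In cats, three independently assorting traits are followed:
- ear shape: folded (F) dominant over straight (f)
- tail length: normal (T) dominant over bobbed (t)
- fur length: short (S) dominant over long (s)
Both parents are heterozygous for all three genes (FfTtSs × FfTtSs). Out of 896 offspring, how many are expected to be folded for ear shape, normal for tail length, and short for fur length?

Trihybrid cross: FfTtSs × FfTtSs
Each trait segregates independently with a 3:1 phenotypic ratio, so each gene contributes 3/4 (dominant) or 1/4 (recessive).
Target: folded (ear shape), normal (tail length), short (fur length)
Probability = product of independent per-trait probabilities
= 3/4 × 3/4 × 3/4 = 27/64
Expected count = 27/64 × 896 = 378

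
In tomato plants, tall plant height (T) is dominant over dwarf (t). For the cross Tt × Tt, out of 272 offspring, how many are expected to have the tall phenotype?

Punnett square for Tt × Tt:
Offspring genotypes: 1 TT, 2 Tt, 1 tt
Total offspring: 4
Count with target: 3
Probability: 3/4
Expected count = 3/4 × 272 = 204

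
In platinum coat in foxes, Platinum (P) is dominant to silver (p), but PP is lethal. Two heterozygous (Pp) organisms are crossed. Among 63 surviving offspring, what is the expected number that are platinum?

Cross: Pp × Pp
Punnett square offspring (before lethality): 1 PP, 2 Pp, 1 pp
The PP genotype is lethal (embryos die); surviving offspring: 2 Pp, 1 pp
platinum: 2 out of 3 → fraction 2/3
Expected count = 2/3 × 63 = 42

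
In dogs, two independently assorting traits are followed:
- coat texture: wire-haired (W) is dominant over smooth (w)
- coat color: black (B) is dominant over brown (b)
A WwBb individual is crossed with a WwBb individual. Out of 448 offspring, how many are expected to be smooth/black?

Dihybrid cross WwBb × WwBb — consider each gene separately:
coat texture: Ww × Ww → 1 WW, 2 Ww, 1 ww → 3 W_ : 1 ww (out of 4)
coat color: Bb × Bb → 1 BB, 2 Bb, 1 bb → 3 B_ : 1 bb (out of 4)
Combine (counts out of 4 × 4 = 16): wire-haired/black (W_B_) = 3×3 = 9; wire-haired/brown (W_bb) = 3×1 = 3; smooth/black (wwB_) = 1×3 = 3; smooth/brown (wwbb) = 1×1 = 1
Phenotype counts (out of 16): 9 wire-haired/black, 3 wire-haired/brown, 3 smooth/black, 1 smooth/brown
smooth/black: 3 out of 16 → fraction 3/16
Expected count = 3/16 × 448 = 84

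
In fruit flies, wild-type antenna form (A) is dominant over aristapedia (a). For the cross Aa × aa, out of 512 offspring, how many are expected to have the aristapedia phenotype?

Punnett square for Aa × aa:
Offspring genotypes: 2 Aa, 2 aa
Total offspring: 4
Count with target: 2
Probability: 2/4 = 1/2
Expected count = 1/2 × 512 = 256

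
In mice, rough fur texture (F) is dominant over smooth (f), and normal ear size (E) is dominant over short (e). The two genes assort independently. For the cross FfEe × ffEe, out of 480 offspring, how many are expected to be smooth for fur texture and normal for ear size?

Dihybrid cross FfEe × ffEe — consider each gene separately:
fur texture: Ff × ff → 2 Ff, 2 ff → 2 F_ : 2 ff (out of 4)
ear size: Ee × Ee → 1 EE, 2 Ee, 1 ee → 3 E_ : 1 ee (out of 4)
Looking for: smooth (ff) and normal (E_)
P(smooth) = 2/4, P(normal) = 3/4
P(both) = 2/4 × 3/4 = 6/16 = 3/8
Expected count = 3/8 × 480 = 180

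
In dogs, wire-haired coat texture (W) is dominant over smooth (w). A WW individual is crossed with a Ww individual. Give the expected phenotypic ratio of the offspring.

Punnett square for WW × Ww:
Offspring genotypes: 2 WW, 2 Ww
wire-haired: 4, smooth: 0
Ratio: all wire-haired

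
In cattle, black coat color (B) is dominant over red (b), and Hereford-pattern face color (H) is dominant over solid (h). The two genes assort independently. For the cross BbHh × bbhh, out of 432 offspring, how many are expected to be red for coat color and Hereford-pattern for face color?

Dihybrid cross BbHh × bbhh — consider each gene separately:
coat color: Bb × bb → 2 Bb, 2 bb → 2 B_ : 2 bb (out of 4)
face color: Hh × hh → 2 Hh, 2 hh → 2 H_ : 2 hh (out of 4)
Looking for: red (bb) and Hereford-pattern (H_)
P(red) = 2/4, P(Hereford-pattern) = 2/4
P(both) = 2/4 × 2/4 = 4/16 = 1/4
Expected count = 1/4 × 432 = 108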